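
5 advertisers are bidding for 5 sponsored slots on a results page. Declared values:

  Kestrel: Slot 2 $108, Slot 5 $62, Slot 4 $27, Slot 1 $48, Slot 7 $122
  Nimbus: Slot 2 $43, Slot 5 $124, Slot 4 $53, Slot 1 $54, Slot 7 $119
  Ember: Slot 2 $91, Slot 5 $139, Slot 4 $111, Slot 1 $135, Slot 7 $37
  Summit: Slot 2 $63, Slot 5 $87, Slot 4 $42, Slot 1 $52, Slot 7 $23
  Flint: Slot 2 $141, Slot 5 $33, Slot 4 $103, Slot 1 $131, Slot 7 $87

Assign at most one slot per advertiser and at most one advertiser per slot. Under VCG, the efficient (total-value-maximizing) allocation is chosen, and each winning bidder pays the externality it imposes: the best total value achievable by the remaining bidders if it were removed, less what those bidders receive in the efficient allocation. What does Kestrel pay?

Kestrel pays $40.

Efficient allocation: Kestrel→Slot 7 ($122), Nimbus→Slot 5 ($124), Ember→Slot 1 ($135), Summit→Slot 4 ($42), Flint→Slot 2 ($141); total welfare W = $564.
Kestrel receives Slot 7 at value $122, so the others get W − 122 = $442.
Without Kestrel: best allocation of the remaining 4 bidders over all 5 slots is Nimbus→Slot 7 ($119), Ember→Slot 1 ($135), Summit→Slot 5 ($87), Flint→Slot 2 ($141), total $482.
VCG payment = (others' best without Kestrel) − (others' welfare with Kestrel) = 482 − 442 = $40.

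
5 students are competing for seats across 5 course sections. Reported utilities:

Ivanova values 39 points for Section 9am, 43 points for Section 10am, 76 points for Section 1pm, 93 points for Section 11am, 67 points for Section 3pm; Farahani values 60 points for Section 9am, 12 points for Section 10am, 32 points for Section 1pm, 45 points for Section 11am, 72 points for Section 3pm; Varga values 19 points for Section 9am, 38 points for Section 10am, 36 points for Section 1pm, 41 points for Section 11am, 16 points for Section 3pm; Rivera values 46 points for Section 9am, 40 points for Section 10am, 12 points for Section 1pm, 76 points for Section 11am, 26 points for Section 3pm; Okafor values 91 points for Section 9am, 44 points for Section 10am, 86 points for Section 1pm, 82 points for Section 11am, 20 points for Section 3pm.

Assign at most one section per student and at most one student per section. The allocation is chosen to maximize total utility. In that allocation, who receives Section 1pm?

Optimal: Ivanova→Section 1pm (76 points), Farahani→Section 3pm (72 points), Varga→Section 10am (38 points), Rivera→Section 11am (76 points), Okafor→Section 9am (91 points) — total 76+72+38+76+91 = 353 points.
Ivanova's own top section is Section 11am (93 points), but forcing Ivanova→Section 11am and reassigning the rest optimally gives only 335 points — worse by 18.

Ivanova receives Section 1pm.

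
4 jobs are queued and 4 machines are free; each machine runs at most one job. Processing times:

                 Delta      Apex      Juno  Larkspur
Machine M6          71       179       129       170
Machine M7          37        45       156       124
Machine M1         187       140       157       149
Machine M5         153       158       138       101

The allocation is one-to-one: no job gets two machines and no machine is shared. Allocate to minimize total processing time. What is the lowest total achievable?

Min total: 374 min

Optimal: Delta→Machine M6 (71 min), Apex→Machine M7 (45 min), Juno→Machine M1 (157 min), Larkspur→Machine M5 (101 min) — total 71+45+157+101 = 374 min.
Min-entry greedy (repeatedly take the single cheapest remaining cell) gives 407 min, worse by 33.
Swapping Juno↔Delta (Juno→Machine M6 129 min, Delta→Machine M1 187 min) adds 88.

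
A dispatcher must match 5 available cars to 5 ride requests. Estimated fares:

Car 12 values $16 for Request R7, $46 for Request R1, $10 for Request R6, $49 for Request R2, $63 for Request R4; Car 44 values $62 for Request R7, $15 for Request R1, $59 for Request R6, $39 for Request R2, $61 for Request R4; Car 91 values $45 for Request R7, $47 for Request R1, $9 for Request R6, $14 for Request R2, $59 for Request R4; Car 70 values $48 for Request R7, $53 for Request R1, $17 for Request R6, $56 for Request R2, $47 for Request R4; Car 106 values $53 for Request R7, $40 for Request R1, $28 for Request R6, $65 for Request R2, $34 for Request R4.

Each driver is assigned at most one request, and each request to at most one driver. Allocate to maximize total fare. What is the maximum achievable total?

This is the linear assignment problem.
Optimal: Car 12→Request R4 ($63), Car 44→Request R6 ($59), Car 91→Request R7 ($45), Car 70→Request R1 ($53), Car 106→Request R2 ($65) — total 63+59+45+53+65 = $285.
Column-greedy (each request in turn goes to its best remaining driver) gives $251, worse by 34.

Maximum total: $285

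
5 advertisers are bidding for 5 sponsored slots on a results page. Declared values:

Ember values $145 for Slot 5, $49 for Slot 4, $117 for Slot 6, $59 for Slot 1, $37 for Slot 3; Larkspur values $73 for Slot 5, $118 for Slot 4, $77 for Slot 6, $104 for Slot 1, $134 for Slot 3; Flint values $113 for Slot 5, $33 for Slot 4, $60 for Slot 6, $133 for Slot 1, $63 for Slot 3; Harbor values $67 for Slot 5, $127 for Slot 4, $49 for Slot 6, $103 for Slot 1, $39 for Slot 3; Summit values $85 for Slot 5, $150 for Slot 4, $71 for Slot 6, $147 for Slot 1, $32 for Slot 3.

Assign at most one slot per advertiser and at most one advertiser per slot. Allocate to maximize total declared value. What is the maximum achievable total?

Treat this as an assignment problem: match each advertiser to one slot.
Optimal: Ember→Slot 6 ($117), Larkspur→Slot 3 ($134), Flint→Slot 5 ($113), Harbor→Slot 4 ($127), Summit→Slot 1 ($147) — total 117+134+113+127+147 = $638.
Column-greedy (each slot in turn goes to its best remaining advertiser) gives $544, worse by 94.
Swapping Larkspur↔Ember (Larkspur→Slot 6 $77, Ember→Slot 3 $37) loses 137.
Every other assignment is strictly worse.

Max total: $638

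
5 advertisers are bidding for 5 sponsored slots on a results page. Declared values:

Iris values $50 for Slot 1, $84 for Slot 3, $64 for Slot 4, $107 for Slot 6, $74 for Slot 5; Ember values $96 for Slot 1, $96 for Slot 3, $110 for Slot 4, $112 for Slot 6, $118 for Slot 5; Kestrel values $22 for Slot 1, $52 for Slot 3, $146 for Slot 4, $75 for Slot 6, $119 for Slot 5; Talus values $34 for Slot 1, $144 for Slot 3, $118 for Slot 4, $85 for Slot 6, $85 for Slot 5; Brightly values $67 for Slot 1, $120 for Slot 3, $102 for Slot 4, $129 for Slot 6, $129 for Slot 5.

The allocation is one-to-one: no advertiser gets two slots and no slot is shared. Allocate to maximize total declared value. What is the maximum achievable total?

Optimal: Iris→Slot 6 ($107), Ember→Slot 1 ($96), Kestrel→Slot 4 ($146), Talus→Slot 3 ($144), Brightly→Slot 5 ($129) — total 107+96+146+144+129 = $622.
Max-entry greedy (repeatedly take the single best remaining cell) gives $587, worse by 35.
Swapping Kestrel↔Brightly (Kestrel→Slot 5 $119, Brightly→Slot 4 $102) loses 54.

Max total: $622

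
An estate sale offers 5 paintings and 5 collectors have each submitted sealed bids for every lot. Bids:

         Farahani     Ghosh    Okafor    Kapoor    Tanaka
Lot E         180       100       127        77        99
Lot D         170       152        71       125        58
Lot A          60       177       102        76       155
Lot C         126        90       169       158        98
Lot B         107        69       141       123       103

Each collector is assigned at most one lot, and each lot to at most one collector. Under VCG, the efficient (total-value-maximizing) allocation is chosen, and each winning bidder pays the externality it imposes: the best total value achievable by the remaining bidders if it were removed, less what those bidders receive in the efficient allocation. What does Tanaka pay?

Efficient allocation: Farahani→Lot E ($180), Ghosh→Lot D ($152), Okafor→Lot B ($141), Kapoor→Lot C ($158), Tanaka→Lot A ($155); total welfare W = $786.
Tanaka receives Lot A at value $155, so the others get W − 155 = $631.
Without Tanaka: best allocation of the remaining 4 bidders over all 5 lots is Farahani→Lot E ($180), Ghosh→Lot A ($177), Okafor→Lot B ($141), Kapoor→Lot C ($158), total $656.
VCG payment = (others' best without Tanaka) − (others' welfare with Tanaka) = 656 − 631 = $25.

Tanaka pays $25.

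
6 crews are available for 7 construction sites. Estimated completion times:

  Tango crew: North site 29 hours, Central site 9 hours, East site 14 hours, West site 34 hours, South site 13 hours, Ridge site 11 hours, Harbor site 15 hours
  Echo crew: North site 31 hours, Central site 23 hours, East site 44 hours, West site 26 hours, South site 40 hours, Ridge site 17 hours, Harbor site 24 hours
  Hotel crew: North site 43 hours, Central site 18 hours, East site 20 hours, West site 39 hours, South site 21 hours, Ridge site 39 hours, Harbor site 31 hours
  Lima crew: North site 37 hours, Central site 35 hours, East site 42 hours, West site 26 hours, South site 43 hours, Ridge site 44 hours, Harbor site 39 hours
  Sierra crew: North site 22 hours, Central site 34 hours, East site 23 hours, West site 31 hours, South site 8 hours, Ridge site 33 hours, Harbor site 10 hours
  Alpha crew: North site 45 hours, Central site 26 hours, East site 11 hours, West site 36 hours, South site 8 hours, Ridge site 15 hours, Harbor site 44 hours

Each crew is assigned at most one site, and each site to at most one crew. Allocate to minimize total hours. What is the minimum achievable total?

Min total: 90 hours

Optimal: Tango crew→Central site (9 hours), Echo crew→Ridge site (17 hours), Hotel crew→East site (20 hours), Lima crew→West site (26 hours), Sierra crew→Harbor site (10 hours), Alpha crew→South site (8 hours) — total 9+17+20+26+10+8 = 90 hours.
Column-greedy (each site in turn goes to its cheapest remaining crew) gives 133 hours, worse by 43.
No other one-to-one assignment undercuts 90 hours.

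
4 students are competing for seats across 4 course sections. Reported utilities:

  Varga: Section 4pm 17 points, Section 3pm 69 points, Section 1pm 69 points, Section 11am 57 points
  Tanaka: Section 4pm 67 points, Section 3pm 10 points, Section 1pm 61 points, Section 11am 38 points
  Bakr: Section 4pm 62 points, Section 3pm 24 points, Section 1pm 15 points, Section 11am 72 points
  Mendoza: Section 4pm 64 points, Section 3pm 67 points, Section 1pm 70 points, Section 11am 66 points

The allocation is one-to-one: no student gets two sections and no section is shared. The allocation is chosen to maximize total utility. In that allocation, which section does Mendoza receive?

Mendoza receives Section 1pm.

Optimal: Varga→Section 3pm (69 points), Tanaka→Section 4pm (67 points), Bakr→Section 11am (72 points), Mendoza→Section 1pm (70 points) — total 69+67+72+70 = 278 points.
Next-best assignment: Varga→Section 1pm, Tanaka→Section 4pm, Bakr→Section 11am, Mendoza→Section 3pm = 275 points.
Every other assignment is strictly worse.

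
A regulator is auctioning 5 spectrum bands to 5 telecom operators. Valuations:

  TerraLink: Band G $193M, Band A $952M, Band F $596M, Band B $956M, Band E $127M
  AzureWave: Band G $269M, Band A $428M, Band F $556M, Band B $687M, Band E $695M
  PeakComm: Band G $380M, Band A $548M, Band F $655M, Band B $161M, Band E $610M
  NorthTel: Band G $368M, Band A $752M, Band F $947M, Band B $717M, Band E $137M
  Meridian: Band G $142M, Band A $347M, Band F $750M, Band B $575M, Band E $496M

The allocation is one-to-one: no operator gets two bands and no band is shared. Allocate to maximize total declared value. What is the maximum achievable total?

Maximum total: $3549M

Optimal: TerraLink→Band A ($952M), AzureWave→Band E ($695M), PeakComm→Band G ($380M), NorthTel→Band F ($947M), Meridian→Band B ($575M) — total 952+695+380+947+575 = $3549M.
Max-entry greedy (repeatedly take the single best remaining cell) gives $3288M, worse by 261.
Swapping AzureWave↔NorthTel (AzureWave→Band F $556M, NorthTel→Band E $137M) loses 949.
Checked against all permutations: $3549M is optimal.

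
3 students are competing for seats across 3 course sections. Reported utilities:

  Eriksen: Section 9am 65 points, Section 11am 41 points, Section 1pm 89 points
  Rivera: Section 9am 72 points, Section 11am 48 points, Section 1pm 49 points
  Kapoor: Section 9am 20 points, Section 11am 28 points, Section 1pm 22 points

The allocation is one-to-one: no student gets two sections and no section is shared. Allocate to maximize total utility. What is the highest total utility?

Optimal: Eriksen→Section 1pm (89 points), Rivera→Section 9am (72 points), Kapoor→Section 11am (28 points) — total 89+72+28 = 189 points.
Column-greedy (each section in turn goes to its best remaining student) gives 135 points, worse by 54.
Next-best assignment: Eriksen→Section 1pm, Rivera→Section 11am, Kapoor→Section 9am = 157 points.
No other one-to-one assignment exceeds 189 points.

Max total: 189 points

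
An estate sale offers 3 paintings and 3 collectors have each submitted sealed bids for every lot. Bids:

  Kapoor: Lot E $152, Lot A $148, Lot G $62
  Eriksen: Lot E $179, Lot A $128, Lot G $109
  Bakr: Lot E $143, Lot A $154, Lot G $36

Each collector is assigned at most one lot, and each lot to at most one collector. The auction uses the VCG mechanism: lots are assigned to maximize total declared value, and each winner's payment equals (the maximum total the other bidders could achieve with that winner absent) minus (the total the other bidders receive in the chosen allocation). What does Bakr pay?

Bakr pays $66.

Efficient allocation: Kapoor→Lot E ($152), Eriksen→Lot G ($109), Bakr→Lot A ($154); total welfare W = $415.
Bakr receives Lot A at value $154, so the others get W − 154 = $261.
Without Bakr: best allocation of the remaining 2 bidders over all 3 lots is Kapoor→Lot A ($148), Eriksen→Lot E ($179), total $327.
VCG payment = (others' best without Bakr) − (others' welfare with Bakr) = 327 − 261 = $66.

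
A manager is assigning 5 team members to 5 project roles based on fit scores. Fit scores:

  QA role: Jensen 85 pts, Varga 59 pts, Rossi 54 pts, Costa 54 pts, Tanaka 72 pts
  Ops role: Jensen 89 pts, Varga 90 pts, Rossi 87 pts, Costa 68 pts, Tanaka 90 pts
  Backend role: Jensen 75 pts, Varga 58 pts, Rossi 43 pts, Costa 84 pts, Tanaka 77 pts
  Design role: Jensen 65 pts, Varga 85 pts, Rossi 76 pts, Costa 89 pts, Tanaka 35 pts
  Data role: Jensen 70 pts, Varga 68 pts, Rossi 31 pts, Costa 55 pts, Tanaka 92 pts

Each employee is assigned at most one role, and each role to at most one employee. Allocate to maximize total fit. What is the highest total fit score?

Optimal: Jensen→QA role (85 pts), Varga→Design role (85 pts), Rossi→Ops role (87 pts), Costa→Backend role (84 pts), Tanaka→Data role (92 pts) — total 85+85+87+84+92 = 433 pts.
Row-greedy (each employee in turn takes its best remaining role) gives 404 pts, worse by 29.
No other one-to-one assignment exceeds 433 pts.

Maximum total: 433 pts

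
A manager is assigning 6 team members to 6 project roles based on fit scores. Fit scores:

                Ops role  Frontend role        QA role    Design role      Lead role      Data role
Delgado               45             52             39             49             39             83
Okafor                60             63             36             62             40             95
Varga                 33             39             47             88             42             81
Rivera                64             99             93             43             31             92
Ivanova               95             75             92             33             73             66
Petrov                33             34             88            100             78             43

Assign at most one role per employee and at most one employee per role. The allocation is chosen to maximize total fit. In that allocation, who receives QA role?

Optimal: Delgado→Lead role (39 pts), Okafor→Data role (95 pts), Varga→Design role (88 pts), Rivera→Frontend role (99 pts), Ivanova→Ops role (95 pts), Petrov→QA role (88 pts) — total 39+95+88+99+95+88 = 504 pts.
Max-entry greedy (repeatedly take the single best remaining cell) gives 475 pts, worse by 29.
Petrov's own top role is Design role (100 pts), but forcing Petrov→Design role and reassigning the rest optimally gives only 477 pts — worse by 27.

Petrov receives QA role.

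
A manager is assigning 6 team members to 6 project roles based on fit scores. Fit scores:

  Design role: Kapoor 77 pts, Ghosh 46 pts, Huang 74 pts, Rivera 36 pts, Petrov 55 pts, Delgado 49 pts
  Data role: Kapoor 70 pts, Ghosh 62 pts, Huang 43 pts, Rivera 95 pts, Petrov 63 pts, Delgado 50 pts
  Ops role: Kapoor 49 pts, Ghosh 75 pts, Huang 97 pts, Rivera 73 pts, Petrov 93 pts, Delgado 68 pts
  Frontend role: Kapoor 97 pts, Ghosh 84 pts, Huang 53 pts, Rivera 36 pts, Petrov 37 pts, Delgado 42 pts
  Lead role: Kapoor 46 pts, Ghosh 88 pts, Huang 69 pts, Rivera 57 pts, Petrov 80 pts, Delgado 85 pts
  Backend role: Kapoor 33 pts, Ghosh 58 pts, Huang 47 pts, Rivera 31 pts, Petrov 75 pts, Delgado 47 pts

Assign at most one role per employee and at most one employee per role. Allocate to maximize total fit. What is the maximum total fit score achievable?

Optimal: Kapoor→Design role (77 pts), Ghosh→Frontend role (84 pts), Huang→Ops role (97 pts), Rivera→Data role (95 pts), Petrov→Backend role (75 pts), Delgado→Lead role (85 pts) — total 77+84+97+95+75+85 = 513 pts.
Row-greedy (each employee in turn takes its best remaining role) gives 501 pts, worse by 12.

Max total: 513 pts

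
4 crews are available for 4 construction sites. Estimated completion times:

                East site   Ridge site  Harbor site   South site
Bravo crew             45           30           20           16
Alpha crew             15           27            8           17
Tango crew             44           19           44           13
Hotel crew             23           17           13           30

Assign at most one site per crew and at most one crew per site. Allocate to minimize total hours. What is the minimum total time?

Minimum total: 63 hours

This is a one-to-one assignment (minimum-cost bipartite matching).
Optimal: Bravo crew→South site (16 hours), Alpha crew→East site (15 hours), Tango crew→Ridge site (19 hours), Hotel crew→Harbor site (13 hours) — total 16+15+19+13 = 63 hours.
Swapping Tango crew↔Bravo crew (Tango crew→South site 13 hours, Bravo crew→Ridge site 30 hours) adds 8.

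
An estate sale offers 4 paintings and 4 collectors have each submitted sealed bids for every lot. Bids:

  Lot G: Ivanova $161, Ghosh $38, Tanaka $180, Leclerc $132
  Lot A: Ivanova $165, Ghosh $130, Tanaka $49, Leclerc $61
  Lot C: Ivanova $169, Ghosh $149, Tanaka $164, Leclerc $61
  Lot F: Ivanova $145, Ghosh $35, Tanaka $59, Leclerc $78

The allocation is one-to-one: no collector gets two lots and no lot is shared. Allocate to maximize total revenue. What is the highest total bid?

Maximum total: $572

Optimal: Ivanova→Lot A ($165), Ghosh→Lot C ($149), Tanaka→Lot G ($180), Leclerc→Lot F ($78) — total 165+149+180+78 = $572.
Row-greedy (each collector in turn takes its best remaining lot) gives $557, worse by 15.
Swapping Ivanova↔Leclerc (Ivanova→Lot F $145, Leclerc→Lot A $61) loses 37.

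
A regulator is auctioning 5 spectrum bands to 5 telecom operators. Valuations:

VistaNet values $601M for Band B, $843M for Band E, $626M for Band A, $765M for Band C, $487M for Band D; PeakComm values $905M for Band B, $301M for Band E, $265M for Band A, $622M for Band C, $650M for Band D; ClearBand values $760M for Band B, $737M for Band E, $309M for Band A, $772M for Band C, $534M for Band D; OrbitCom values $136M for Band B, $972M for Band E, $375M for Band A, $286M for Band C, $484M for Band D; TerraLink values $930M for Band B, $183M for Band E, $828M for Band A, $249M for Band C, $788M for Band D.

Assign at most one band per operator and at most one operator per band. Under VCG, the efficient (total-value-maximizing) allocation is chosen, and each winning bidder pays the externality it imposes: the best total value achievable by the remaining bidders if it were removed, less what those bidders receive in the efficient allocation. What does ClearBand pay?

ClearBand pays $179M.

Efficient allocation: VistaNet→Band A ($626M), PeakComm→Band B ($905M), ClearBand→Band C ($772M), OrbitCom→Band E ($972M), TerraLink→Band D ($788M); total welfare W = $4063M.
ClearBand receives Band C at value $772M, so the others get W − 772 = $3291M.
Without ClearBand: best allocation of the remaining 4 bidders over all 5 bands is VistaNet→Band C ($765M), PeakComm→Band B ($905M), OrbitCom→Band E ($972M), TerraLink→Band A ($828M), total $3470M.
VCG payment = (others' best without ClearBand) − (others' welfare with ClearBand) = 3470 − 3291 = $179M.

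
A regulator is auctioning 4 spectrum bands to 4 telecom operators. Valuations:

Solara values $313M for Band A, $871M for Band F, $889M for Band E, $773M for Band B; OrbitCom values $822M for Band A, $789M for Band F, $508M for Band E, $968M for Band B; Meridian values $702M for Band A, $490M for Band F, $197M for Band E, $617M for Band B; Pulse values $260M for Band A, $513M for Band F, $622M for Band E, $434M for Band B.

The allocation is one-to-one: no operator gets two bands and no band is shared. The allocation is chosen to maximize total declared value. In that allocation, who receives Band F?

Optimal: Solara→Band F ($871M), OrbitCom→Band B ($968M), Meridian→Band A ($702M), Pulse→Band E ($622M) — total 871+968+702+622 = $3163M.
Row-greedy (each operator in turn takes its best remaining band) gives $3072M, worse by 91.
Next-best assignment: Solara→Band E, OrbitCom→Band B, Meridian→Band A, Pulse→Band F = $3072M.
Solara's own top band is Band E ($889M), but forcing Solara→Band E and reassigning the rest optimally gives only $3072M — worse by 91.

Solara receives Band F.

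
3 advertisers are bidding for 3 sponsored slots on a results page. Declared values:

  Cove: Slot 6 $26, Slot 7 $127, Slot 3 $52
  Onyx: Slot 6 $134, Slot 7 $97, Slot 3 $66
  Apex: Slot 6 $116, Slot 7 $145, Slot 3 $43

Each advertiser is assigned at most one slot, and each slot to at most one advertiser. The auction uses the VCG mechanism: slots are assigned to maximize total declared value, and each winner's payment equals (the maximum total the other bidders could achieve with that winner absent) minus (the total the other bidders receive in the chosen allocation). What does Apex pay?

Apex pays $75.

Efficient allocation: Cove→Slot 3 ($52), Onyx→Slot 6 ($134), Apex→Slot 7 ($145); total welfare W = $331.
Apex receives Slot 7 at value $145, so the others get W − 145 = $186.
Without Apex: best allocation of the remaining 2 bidders over all 3 slots is Cove→Slot 7 ($127), Onyx→Slot 6 ($134), total $261.
VCG payment = (others' best without Apex) − (others' welfare with Apex) = 261 − 186 = $75.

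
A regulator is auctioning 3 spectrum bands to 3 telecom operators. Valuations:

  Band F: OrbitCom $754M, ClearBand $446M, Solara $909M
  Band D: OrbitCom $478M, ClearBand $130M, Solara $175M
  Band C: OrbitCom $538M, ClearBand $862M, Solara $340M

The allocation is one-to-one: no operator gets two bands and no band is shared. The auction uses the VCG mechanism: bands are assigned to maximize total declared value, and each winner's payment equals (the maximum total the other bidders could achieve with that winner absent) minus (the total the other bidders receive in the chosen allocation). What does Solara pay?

Efficient allocation: OrbitCom→Band D ($478M), ClearBand→Band C ($862M), Solara→Band F ($909M); total welfare W = $2249M.
Solara receives Band F at value $909M, so the others get W − 909 = $1340M.
Without Solara: best allocation of the remaining 2 bidders over all 3 bands is OrbitCom→Band F ($754M), ClearBand→Band C ($862M), total $1616M.
VCG payment = (others' best without Solara) − (others' welfare with Solara) = 1616 − 1340 = $276M.

Solara pays $276M.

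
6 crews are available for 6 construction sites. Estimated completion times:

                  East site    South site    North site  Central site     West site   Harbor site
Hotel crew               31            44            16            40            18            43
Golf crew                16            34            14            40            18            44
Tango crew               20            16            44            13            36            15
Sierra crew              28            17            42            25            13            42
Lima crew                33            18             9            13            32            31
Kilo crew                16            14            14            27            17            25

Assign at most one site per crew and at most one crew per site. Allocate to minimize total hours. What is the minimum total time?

Min total: 87 hours

Treat this as an assignment problem: match each crew to one site.
Optimal: Hotel crew→North site (16 hours), Golf crew→East site (16 hours), Tango crew→Harbor site (15 hours), Sierra crew→West site (13 hours), Lima crew→Central site (13 hours), Kilo crew→South site (14 hours) — total 16+16+15+13+13+14 = 87 hours.
Next-best assignment: Hotel crew→West site, Golf crew→East site, Tango crew→Harbor site, Sierra crew→South site, Lima crew→Central site, Kilo crew→North site = 93 hours.
Checked against all permutations: 87 hours is optimal.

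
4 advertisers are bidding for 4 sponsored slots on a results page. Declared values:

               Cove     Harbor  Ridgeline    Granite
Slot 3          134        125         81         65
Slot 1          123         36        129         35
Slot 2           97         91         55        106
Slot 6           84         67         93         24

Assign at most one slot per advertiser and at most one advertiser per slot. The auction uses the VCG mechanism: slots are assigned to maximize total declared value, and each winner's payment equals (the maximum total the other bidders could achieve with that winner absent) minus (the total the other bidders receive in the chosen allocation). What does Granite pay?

Granite pays $13.

Efficient allocation: Cove→Slot 1 ($123), Harbor→Slot 3 ($125), Ridgeline→Slot 6 ($93), Granite→Slot 2 ($106); total welfare W = $447.
Granite receives Slot 2 at value $106, so the others get W − 106 = $341.
Without Granite: best allocation of the remaining 3 bidders over all 4 slots is Cove→Slot 3 ($134), Harbor→Slot 2 ($91), Ridgeline→Slot 1 ($129), total $354.
VCG payment = (others' best without Granite) − (others' welfare with Granite) = 354 − 341 = $13.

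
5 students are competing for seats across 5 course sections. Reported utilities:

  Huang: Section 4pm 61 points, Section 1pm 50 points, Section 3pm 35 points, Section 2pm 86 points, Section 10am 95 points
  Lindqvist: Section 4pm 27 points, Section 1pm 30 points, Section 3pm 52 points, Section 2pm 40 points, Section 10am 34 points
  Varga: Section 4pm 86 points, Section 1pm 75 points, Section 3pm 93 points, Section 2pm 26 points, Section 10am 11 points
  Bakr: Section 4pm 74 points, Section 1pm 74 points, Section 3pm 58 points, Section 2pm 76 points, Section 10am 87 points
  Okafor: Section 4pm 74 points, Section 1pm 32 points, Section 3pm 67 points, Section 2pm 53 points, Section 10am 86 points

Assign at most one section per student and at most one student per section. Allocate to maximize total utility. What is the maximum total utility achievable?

Maximum total: 384 points

Treat this as an assignment problem: match each student to one section.
Optimal: Huang→Section 2pm (86 points), Lindqvist→Section 3pm (52 points), Varga→Section 4pm (86 points), Bakr→Section 1pm (74 points), Okafor→Section 10am (86 points) — total 86+52+86+74+86 = 384 points.
Row-greedy (each student in turn takes its best remaining section) gives 341 points, worse by 43.
Next-best assignment: Huang→Section 10am, Lindqvist→Section 2pm, Varga→Section 3pm, Bakr→Section 1pm, Okafor→Section 4pm = 376 points.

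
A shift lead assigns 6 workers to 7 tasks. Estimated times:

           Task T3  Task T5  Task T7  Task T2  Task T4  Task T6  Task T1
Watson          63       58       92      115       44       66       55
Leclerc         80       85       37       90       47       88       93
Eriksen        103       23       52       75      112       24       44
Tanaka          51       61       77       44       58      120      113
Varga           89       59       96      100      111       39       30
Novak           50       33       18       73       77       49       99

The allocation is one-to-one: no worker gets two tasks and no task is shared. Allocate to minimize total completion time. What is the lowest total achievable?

Min total: 212 min

Optimal: Watson→Task T4 (44 min), Leclerc→Task T7 (37 min), Eriksen→Task T6 (24 min), Tanaka→Task T2 (44 min), Varga→Task T1 (30 min), Novak→Task T5 (33 min) — total 44+37+24+44+30+33 = 212 min.
Row-greedy (each worker in turn takes its cheapest remaining task) gives 227 min, worse by 15.
Every other assignment is strictly worse.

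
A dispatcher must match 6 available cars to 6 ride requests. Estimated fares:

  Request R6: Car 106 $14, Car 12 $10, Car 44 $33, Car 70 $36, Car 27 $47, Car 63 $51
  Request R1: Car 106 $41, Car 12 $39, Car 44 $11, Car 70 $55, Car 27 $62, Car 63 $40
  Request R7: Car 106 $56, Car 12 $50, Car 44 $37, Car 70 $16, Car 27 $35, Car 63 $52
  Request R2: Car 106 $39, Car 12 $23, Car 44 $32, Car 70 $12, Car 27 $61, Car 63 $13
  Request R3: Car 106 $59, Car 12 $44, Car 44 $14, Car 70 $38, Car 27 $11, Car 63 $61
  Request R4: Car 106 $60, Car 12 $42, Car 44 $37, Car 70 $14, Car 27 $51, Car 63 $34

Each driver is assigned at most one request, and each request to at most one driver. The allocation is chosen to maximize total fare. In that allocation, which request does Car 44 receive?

Car 44 receives Request R6.

Treat this as an assignment problem: match each driver to one request.
Optimal: Car 106→Request R4 ($60), Car 12→Request R7 ($50), Car 44→Request R6 ($33), Car 70→Request R1 ($55), Car 27→Request R2 ($61), Car 63→Request R3 ($61) — total 60+50+33+55+61+61 = $320.
Column-greedy (each request in turn goes to its best remaining driver) gives $259, worse by 61.
Car 44's own top request is Request R7 ($37), but forcing Car 44→Request R7 and reassigning the rest optimally gives only $308 — worse by 12.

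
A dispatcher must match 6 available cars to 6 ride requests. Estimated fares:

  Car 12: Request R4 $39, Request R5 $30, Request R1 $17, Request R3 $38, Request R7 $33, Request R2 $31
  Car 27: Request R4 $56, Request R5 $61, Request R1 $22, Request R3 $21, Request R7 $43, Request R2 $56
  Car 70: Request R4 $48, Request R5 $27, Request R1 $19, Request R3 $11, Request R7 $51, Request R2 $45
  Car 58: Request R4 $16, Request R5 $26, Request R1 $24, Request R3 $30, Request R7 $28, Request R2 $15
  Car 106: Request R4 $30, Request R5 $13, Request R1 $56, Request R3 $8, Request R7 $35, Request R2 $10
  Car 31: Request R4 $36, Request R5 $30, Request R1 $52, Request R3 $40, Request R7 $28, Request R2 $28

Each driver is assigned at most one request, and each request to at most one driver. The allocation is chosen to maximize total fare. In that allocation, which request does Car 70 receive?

Car 70 receives Request R2.

This is the linear assignment problem.
Optimal: Car 12→Request R4 ($39), Car 27→Request R5 ($61), Car 70→Request R2 ($45), Car 58→Request R7 ($28), Car 106→Request R1 ($56), Car 31→Request R3 ($40) — total 39+61+45+28+56+40 = $269.
Row-greedy (each driver in turn takes its best remaining request) gives $265, worse by 4.
Every other assignment is strictly worse.
Car 70's own top request is Request R7 ($51), but forcing Car 70→Request R7 and reassigning the rest optimally gives only $268 — worse by 1.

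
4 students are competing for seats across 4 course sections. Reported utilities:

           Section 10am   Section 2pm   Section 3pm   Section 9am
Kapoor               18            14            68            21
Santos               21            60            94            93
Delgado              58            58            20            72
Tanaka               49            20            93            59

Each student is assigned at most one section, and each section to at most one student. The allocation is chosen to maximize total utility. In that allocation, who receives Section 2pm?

Delgado receives Section 2pm.

This is a one-to-one assignment (maximum-weight bipartite matching).
Optimal: Kapoor→Section 3pm (68 points), Santos→Section 9am (93 points), Delgado→Section 2pm (58 points), Tanaka→Section 10am (49 points) — total 68+93+58+49 = 268 points.
Checked against all permutations: 268 points is optimal.
Delgado's own top section is Section 9am (72 points), but forcing Delgado→Section 9am and reassigning the rest optimally gives only 249 points — worse by 19.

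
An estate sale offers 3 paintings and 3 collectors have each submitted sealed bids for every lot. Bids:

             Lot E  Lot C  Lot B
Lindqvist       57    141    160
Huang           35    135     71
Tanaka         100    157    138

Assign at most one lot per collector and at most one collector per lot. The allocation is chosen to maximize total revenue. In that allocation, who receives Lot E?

Optimal: Lindqvist→Lot B ($160), Huang→Lot C ($135), Tanaka→Lot E ($100) — total 160+135+100 = $395.
Max-entry greedy (repeatedly take the single best remaining cell) gives $352, worse by 43.
Swapping Huang↔Tanaka (Huang→Lot E $35, Tanaka→Lot C $157) loses 43.
Tanaka's own top lot is Lot C ($157), but forcing Tanaka→Lot C and reassigning the rest optimally gives only $352 — worse by 43.

Tanaka receives Lot E.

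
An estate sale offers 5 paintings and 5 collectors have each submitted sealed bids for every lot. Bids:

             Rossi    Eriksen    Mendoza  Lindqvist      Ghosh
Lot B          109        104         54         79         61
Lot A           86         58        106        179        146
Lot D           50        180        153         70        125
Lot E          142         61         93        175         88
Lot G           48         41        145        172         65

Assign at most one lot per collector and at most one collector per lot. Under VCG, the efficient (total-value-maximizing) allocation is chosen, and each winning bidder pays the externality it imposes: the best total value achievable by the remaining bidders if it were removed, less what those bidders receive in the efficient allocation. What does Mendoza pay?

Mendoza pays $30.

Efficient allocation: Rossi→Lot B ($109), Eriksen→Lot D ($180), Mendoza→Lot G ($145), Lindqvist→Lot E ($175), Ghosh→Lot A ($146); total welfare W = $755.
Mendoza receives Lot G at value $145, so the others get W − 145 = $610.
Without Mendoza: best allocation of the remaining 4 bidders over all 5 lots is Rossi→Lot E ($142), Eriksen→Lot D ($180), Lindqvist→Lot G ($172), Ghosh→Lot A ($146), total $640.
VCG payment = (others' best without Mendoza) − (others' welfare with Mendoza) = 640 − 610 = $30.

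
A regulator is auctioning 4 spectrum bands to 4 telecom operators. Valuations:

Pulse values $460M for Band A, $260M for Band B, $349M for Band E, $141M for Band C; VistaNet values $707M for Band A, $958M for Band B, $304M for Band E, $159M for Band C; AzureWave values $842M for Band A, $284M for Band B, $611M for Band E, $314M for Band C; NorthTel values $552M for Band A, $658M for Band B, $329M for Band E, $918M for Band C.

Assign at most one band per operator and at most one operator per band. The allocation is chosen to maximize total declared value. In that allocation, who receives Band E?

Optimal: Pulse→Band E ($349M), VistaNet→Band B ($958M), AzureWave→Band A ($842M), NorthTel→Band C ($918M) — total 349+958+842+918 = $3067M.
Row-greedy (each operator in turn takes its best remaining band) gives $2947M, worse by 120.
Swapping NorthTel↔AzureWave (NorthTel→Band A $552M, AzureWave→Band C $314M) loses 894.
Pulse's own top band is Band A ($460M), but forcing Pulse→Band A and reassigning the rest optimally gives only $2947M — worse by 120.

Pulse receives Band E.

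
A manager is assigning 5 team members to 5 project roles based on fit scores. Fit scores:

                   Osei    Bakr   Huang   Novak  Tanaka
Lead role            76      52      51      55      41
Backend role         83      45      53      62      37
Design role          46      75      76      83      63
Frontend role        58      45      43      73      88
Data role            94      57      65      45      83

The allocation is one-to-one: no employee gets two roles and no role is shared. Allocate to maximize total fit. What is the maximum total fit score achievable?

Max total: 372 pts

Optimal: Osei→Data role (94 pts), Bakr→Lead role (52 pts), Huang→Design role (76 pts), Novak→Backend role (62 pts), Tanaka→Frontend role (88 pts) — total 94+52+76+62+88 = 372 pts.
Max-entry greedy (repeatedly take the single best remaining cell) gives 370 pts, worse by 2.
Swapping Tanaka↔Novak (Tanaka→Backend role 37 pts, Novak→Frontend role 73 pts) loses 40.
No other one-to-one assignment exceeds 372 pts.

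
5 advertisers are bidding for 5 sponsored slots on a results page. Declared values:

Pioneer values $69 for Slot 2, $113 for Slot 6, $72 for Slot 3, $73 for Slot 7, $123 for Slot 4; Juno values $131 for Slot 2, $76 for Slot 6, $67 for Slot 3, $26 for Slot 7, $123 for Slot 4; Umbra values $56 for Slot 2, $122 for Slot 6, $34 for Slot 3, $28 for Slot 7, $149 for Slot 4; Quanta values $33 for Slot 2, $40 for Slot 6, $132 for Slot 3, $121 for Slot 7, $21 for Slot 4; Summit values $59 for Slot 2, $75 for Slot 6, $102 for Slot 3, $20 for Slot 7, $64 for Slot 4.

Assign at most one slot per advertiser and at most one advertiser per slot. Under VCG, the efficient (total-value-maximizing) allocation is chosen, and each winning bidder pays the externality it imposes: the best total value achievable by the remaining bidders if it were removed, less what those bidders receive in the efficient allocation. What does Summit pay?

Summit pays $11.

Efficient allocation: Pioneer→Slot 6 ($113), Juno→Slot 2 ($131), Umbra→Slot 4 ($149), Quanta→Slot 7 ($121), Summit→Slot 3 ($102); total welfare W = $616.
Summit receives Slot 3 at value $102, so the others get W − 102 = $514.
Without Summit: best allocation of the remaining 4 bidders over all 5 slots is Pioneer→Slot 6 ($113), Juno→Slot 2 ($131), Umbra→Slot 4 ($149), Quanta→Slot 3 ($132), total $525.
VCG payment = (others' best without Summit) − (others' welfare with Summit) = 525 − 514 = $11.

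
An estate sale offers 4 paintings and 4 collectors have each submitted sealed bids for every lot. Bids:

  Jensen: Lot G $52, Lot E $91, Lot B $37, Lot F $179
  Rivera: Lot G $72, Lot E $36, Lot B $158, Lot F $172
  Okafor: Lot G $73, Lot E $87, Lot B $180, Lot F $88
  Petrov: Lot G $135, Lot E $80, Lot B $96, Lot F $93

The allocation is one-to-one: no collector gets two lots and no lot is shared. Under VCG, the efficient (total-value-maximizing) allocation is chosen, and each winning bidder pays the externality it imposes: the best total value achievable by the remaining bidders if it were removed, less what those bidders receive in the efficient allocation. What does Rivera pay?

Rivera pays $88.

Efficient allocation: Jensen→Lot E ($91), Rivera→Lot F ($172), Okafor→Lot B ($180), Petrov→Lot G ($135); total welfare W = $578.
Rivera receives Lot F at value $172, so the others get W − 172 = $406.
Without Rivera: best allocation of the remaining 3 bidders over all 4 lots is Jensen→Lot F ($179), Okafor→Lot B ($180), Petrov→Lot G ($135), total $494.
VCG payment = (others' best without Rivera) − (others' welfare with Rivera) = 494 − 406 = $88.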